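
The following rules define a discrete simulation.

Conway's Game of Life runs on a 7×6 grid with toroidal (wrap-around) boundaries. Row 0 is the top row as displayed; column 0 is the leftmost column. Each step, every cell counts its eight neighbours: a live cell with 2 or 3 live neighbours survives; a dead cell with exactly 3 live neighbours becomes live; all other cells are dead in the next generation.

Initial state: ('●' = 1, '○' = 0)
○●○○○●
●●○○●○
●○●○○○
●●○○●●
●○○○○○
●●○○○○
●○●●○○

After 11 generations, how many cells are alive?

k=0  ○●○○○●
●●○○●○
●○●○○○
●●○○●●
●○○○○○
●●○○○○
●○●●○○
k=1  ○○○●●●
○○●○○○
○○●●●○
○○○○○○
○○○○○○
●○●○○●
○○●○○●
k=2  ○○●●●●
○○●○○●
○○●●○○
○○○●○○
○○○○○○
●●○○○●
○●●○○○
k=3  ●○○○●●
○●○○○●
○○●●●○
○○●●○○
●○○○○○
●●●○○○
○○○○○○
k=4  ●○○○●●
○●●○○○
○●○○●○
○●●○●○
●○○●○○
●●○○○○
○○○○○○
k=5  ●●○○○●
○●●●●○
●○○○○○
●●●○●●
●○○●○●
●●○○○○
○●○○○○
k=6  ○○○●●●
○○●●●○
○○○○○○
○○●●●○
○○○●○○
○●●○○●
○○●○○●
k=7  ○○○○○●
○○●○○●
○○○○○○
○○●●●○
○●○○○○
●●●●●○
○●●○○●
k=8  ○●●○●●
○○○○○○
○○●○●○
○○●●○○
●○○○○●
○○○●●●
○○○○○●
k=9  ●○○○●●
○●●○●●
○○●○○○
○●●●●●
●○●○○●
○○○○○○
○○●○○○
k=10  ●○●○●○
○●●○●○
○○○○○○
○○○○●●
●○●○○●
○●○○○○
○○○○○●
k=11  ●○●○●○
○●●○○●
○○○●●●
●○○○●●
●●○○●●
○●○○○●
●●○○○●

21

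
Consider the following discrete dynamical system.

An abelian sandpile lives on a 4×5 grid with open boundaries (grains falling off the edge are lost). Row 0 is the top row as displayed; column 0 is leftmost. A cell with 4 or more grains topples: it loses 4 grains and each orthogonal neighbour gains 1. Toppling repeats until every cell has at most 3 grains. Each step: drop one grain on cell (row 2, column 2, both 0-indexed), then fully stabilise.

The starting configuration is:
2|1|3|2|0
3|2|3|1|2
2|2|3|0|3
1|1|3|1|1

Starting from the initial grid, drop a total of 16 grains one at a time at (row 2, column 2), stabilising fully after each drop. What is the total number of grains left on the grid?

k=0  2|1|3|2|0
3|2|3|1|2
2|2|3|0|3
1|1|3|1|1
k=1  2|2|0|3|0
3|3|1|2|2
2|3|2|1|3
1|2|0|2|1
k=2  2|2|0|3|0
3|3|1|2|2
2|3|3|1|3
1|2|0|2|1
k=3  3|3|0|3|0
1|1|3|2|2
0|2|1|2|3
2|3|1|2|1
k=4  3|3|0|3|0
1|1|3|2|2
0|2|2|2|3
2|3|1|2|1
k=5  3|3|0|3|0
1|1|3|2|2
0|2|3|2|3
2|3|1|2|1
k=6  3|3|1|3|0
1|2|0|3|2
0|3|1|3|3
2|3|2|2|1
k=7  3|3|1|3|0
1|2|0|3|2
0|3|2|3|3
2|3|2|2|1
k=8  3|3|1|3|0
1|2|0|3|2
0|3|3|3|3
2|3|2|2|1
k=9  3|3|2|0|2
1|3|2|2|0
1|1|3|3|1
3|1|1|0|3
k=10  3|3|2|0|2
1|3|3|3|0
1|2|1|0|2
3|1|2|1|3
k=11  3|3|2|0|2
1|3|3|3|0
1|2|2|0|2
3|1|2|1|3
k=12  3|3|2|0|2
1|3|3|3|0
1|2|3|0|2
3|1|2|1|3
k=13  0|2|0|2|2
3|2|3|0|1
2|0|2|2|2
3|2|3|1|3
k=14  0|2|0|2|2
3|2|3|0|1
2|0|3|2|2
3|2|3|1|3
k=15  0|2|1|2|2
3|3|0|1|1
2|1|2|3|2
3|3|0|2|3
k=16  0|2|1|2|2
3|3|0|1|1
2|1|3|3|2
3|3|0|2|3

37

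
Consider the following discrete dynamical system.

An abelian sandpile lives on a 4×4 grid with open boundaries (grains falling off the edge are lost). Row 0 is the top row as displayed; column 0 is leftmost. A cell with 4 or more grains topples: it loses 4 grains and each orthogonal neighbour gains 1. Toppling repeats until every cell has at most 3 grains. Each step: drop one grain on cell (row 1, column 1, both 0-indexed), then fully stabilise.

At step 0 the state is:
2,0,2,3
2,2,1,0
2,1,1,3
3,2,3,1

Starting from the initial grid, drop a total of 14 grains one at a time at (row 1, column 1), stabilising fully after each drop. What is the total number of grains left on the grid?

27

0) 2,0,2,3
2,2,1,0
2,1,1,3
3,2,3,1
1) 2,0,2,3
2,3,1,0
2,1,1,3
3,2,3,1
2) 2,1,2,3
3,0,2,0
2,2,1,3
3,2,3,1
3) 2,1,2,3
3,1,2,0
2,2,1,3
3,2,3,1
4) 2,1,2,3
3,2,2,0
2,2,1,3
3,2,3,1
5) 2,1,2,3
3,3,2,0
2,2,1,3
3,2,3,1
6) 3,2,2,3
0,1,3,0
3,3,1,3
3,2,3,1
7) 3,2,2,3
0,2,3,0
3,3,1,3
3,2,3,1
8) 3,2,2,3
0,3,3,0
3,3,1,3
3,2,3,1
9) 3,3,3,3
2,2,1,2
1,3,1,0
1,1,1,3
10) 3,3,3,3
2,3,1,2
1,3,1,0
1,1,1,3
11) 1,2,1,0
0,3,3,3
3,0,2,0
1,2,1,3
12) 1,3,2,1
1,1,1,0
3,1,3,1
1,2,1,3
13) 1,3,2,1
1,2,1,0
3,1,3,1
1,2,1,3
14) 1,3,2,1
1,3,1,0
3,1,3,1
1,2,1,3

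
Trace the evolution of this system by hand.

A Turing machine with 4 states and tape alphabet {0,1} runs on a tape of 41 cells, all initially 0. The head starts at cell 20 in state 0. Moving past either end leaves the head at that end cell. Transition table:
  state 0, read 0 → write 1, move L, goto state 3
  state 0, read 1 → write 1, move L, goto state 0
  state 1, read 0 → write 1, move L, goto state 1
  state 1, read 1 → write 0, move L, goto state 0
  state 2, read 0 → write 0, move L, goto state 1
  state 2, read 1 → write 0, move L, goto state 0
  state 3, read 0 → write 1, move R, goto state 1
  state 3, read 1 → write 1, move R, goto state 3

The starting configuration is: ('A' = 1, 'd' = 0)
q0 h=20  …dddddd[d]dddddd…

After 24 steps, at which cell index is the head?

8

[0] q0 h=20  …dddddd[d]dddddd…
[1] q3 h=19  …dddddd[d]Addddd…
[2] q1 h=20  …dddddA[A]dddddd…
[3] q0 h=19  …dddddd[A]dddddd…
[4] q0 h=18  …dddddd[d]Addddd…
[5] q3 h=17  …dddddd[d]AAdddd…
[6] q1 h=18  …dddddA[A]Addddd…
[7] q0 h=17  …dddddd[A]dAdddd…
[8] q0 h=16  …dddddd[d]AdAddd…
[9] q3 h=15  …dddddd[d]AAdAdd…
[10] q1 h=16  …dddddA[A]AdAddd…
[11] q0 h=15  …dddddd[A]dAdAdd…
[12] q0 h=14  …dddddd[d]AdAdAd…
[13] q3 h=13  …dddddd[d]AAdAdA…
[14] q1 h=14  …dddddA[A]AdAdAd…
[15] q0 h=13  …dddddd[A]dAdAdA…
[16] q0 h=12  …dddddd[d]AdAdAd…
[17] q3 h=11  …dddddd[d]AAdAdA…
[18] q1 h=12  …dddddA[A]AdAdAd…
[19] q0 h=11  …dddddd[A]dAdAdA…
[20] q0 h=10  …dddddd[d]AdAdAd…
[21] q3 h= 9  …dddddd[d]AAdAdA…
[22] q1 h=10  …dddddA[A]AdAdAd…
[23] q0 h= 9  …dddddd[A]dAdAdA…
[24] q0 h= 8  …dddddd[d]AdAdAd…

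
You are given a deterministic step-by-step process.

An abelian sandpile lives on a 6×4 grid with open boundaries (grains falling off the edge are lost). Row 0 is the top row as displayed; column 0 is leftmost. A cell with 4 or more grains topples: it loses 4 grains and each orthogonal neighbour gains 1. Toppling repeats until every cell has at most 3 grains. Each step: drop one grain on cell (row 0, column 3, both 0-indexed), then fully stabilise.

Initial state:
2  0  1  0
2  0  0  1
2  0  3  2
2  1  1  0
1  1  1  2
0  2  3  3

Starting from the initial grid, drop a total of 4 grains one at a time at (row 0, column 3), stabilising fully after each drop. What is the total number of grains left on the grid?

32

[0] 2  0  1  0
2  0  0  1
2  0  3  2
2  1  1  0
1  1  1  2
0  2  3  3
[1] 2  0  1  1
2  0  0  1
2  0  3  2
2  1  1  0
1  1  1  2
0  2  3  3
[2] 2  0  1  2
2  0  0  1
2  0  3  2
2  1  1  0
1  1  1  2
0  2  3  3
[3] 2  0  1  3
2  0  0  1
2  0  3  2
2  1  1  0
1  1  1  2
0  2  3  3
[4] 2  0  2  0
2  0  0  2
2  0  3  2
2  1  1  0
1  1  1  2
0  2  3  3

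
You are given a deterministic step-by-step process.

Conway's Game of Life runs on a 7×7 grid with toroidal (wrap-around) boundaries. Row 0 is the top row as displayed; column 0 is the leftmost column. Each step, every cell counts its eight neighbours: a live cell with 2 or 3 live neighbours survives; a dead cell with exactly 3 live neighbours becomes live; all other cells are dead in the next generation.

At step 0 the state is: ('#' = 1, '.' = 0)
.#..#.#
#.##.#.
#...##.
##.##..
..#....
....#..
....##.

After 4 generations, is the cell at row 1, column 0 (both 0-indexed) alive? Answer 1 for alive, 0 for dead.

0) .#..#.#
#.##.#.
#...##.
##.##..
..#....
....#..
....##.
1) ###...#
#.##...
#....#.
#######
.##.#..
...###.
...##..
2) #...#.#
..##...
.....#.
.......
.......
.....#.
##....#
3) ..##.##
...####
.......
.......
.......
#.....#
.#.....
4) #.##..#
..##..#
....##.
.......
.......
#......
.##..#.

0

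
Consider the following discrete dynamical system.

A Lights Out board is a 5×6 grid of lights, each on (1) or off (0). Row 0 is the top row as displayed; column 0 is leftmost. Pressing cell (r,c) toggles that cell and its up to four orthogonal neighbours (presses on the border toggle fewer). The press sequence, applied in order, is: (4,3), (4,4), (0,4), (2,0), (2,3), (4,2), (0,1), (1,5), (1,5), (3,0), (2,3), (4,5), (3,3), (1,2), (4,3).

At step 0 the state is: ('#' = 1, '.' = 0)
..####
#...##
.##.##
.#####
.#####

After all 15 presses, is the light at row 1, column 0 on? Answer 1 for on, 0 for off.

0

0) ..####
#...##
.##.##
.#####
.#####
1) ..####
#...##
.##.##
.##.##
.#...#
2) ..####
#...##
.##.##
.##..#
.#.##.
3) ..#...
#....#
.##.##
.##..#
.#.##.
4) ..#...
.....#
#.#.##
###..#
.#.##.
5) ..#...
...#.#
#..#.#
####.#
.#.##.
6) ..#...
...#.#
#..#.#
##.#.#
..#.#.
7) ##....
.#.#.#
#..#.#
##.#.#
..#.#.
8) ##...#
.#.##.
#..#..
##.#.#
..#.#.
9) ##....
.#.#.#
#..#.#
##.#.#
..#.#.
10) ##....
.#.#.#
...#.#
...#.#
#.#.#.
11) ##....
.#...#
..#.##
.....#
#.#.#.
12) ##....
.#...#
..#.##
......
#.#..#
13) ##....
.#...#
..####
..###.
#.##.#
14) ###...
..##.#
...###
..###.
#.##.#
15) ###...
..##.#
...###
..#.#.
#...##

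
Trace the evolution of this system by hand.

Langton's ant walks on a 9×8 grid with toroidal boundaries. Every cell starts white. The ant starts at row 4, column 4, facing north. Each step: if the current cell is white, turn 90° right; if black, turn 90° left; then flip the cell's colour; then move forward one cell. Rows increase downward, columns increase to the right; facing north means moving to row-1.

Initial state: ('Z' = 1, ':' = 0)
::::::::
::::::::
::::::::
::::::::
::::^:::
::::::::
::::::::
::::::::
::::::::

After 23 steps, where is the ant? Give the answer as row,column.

5,2

gen 0: ::::::::
::::::::
::::::::
::::::::
::::^:::
::::::::
::::::::
::::::::
::::::::
gen 1: ::::::::
::::::::
::::::::
::::::::
::::Z>::
::::::::
::::::::
::::::::
::::::::
gen 2: ::::::::
::::::::
::::::::
::::::::
::::ZZ::
:::::v::
::::::::
::::::::
::::::::
gen 3: ::::::::
::::::::
::::::::
::::::::
::::ZZ::
::::<Z::
::::::::
::::::::
::::::::
gen 4: ::::::::
::::::::
::::::::
::::::::
::::^Z::
::::ZZ::
::::::::
::::::::
::::::::
gen 5: ::::::::
::::::::
::::::::
::::::::
:::<:Z::
::::ZZ::
::::::::
::::::::
::::::::
gen 6: ::::::::
::::::::
::::::::
:::^::::
:::Z:Z::
::::ZZ::
::::::::
::::::::
::::::::
gen 7: ::::::::
::::::::
::::::::
:::Z>:::
:::Z:Z::
::::ZZ::
::::::::
::::::::
::::::::
gen 8: ::::::::
::::::::
::::::::
:::ZZ:::
:::ZvZ::
::::ZZ::
::::::::
::::::::
::::::::
gen 9: ::::::::
::::::::
::::::::
:::ZZ:::
:::<ZZ::
::::ZZ::
::::::::
::::::::
::::::::
gen 10: ::::::::
::::::::
::::::::
:::ZZ:::
::::ZZ::
:::vZZ::
::::::::
::::::::
::::::::
gen 11: ::::::::
::::::::
::::::::
:::ZZ:::
::::ZZ::
::<ZZZ::
::::::::
::::::::
::::::::
gen 12: ::::::::
::::::::
::::::::
:::ZZ:::
::^:ZZ::
::ZZZZ::
::::::::
::::::::
::::::::
gen 13: ::::::::
::::::::
::::::::
:::ZZ:::
::Z>ZZ::
::ZZZZ::
::::::::
::::::::
::::::::
gen 14: ::::::::
::::::::
::::::::
:::ZZ:::
::ZZZZ::
::ZvZZ::
::::::::
::::::::
::::::::
gen 15: ::::::::
::::::::
::::::::
:::ZZ:::
::ZZZZ::
::Z:>Z::
::::::::
::::::::
::::::::
gen 16: ::::::::
::::::::
::::::::
:::ZZ:::
::ZZ^Z::
::Z::Z::
::::::::
::::::::
::::::::
gen 17: ::::::::
::::::::
::::::::
:::ZZ:::
::Z<:Z::
::Z::Z::
::::::::
::::::::
::::::::
gen 18: ::::::::
::::::::
::::::::
:::ZZ:::
::Z::Z::
::Zv:Z::
::::::::
::::::::
::::::::
gen 19: ::::::::
::::::::
::::::::
:::ZZ:::
::Z::Z::
::<Z:Z::
::::::::
::::::::
::::::::
gen 20: ::::::::
::::::::
::::::::
:::ZZ:::
::Z::Z::
:::Z:Z::
::v:::::
::::::::
::::::::
gen 21: ::::::::
::::::::
::::::::
:::ZZ:::
::Z::Z::
:::Z:Z::
:<Z:::::
::::::::
::::::::
gen 22: ::::::::
::::::::
::::::::
:::ZZ:::
::Z::Z::
:^:Z:Z::
:ZZ:::::
::::::::
::::::::
gen 23: ::::::::
::::::::
::::::::
:::ZZ:::
::Z::Z::
:Z>Z:Z::
:ZZ:::::
::::::::
::::::::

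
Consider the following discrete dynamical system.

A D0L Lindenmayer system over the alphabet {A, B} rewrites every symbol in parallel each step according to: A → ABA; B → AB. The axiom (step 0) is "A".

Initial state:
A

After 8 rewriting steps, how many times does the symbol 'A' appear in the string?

1597

gen 0: A
gen 1: ABA
gen 2: ABAABABA
gen 3: ABAABABAABAABABAABABA
gen 4: ABAABABAABAABABAABABAABAABABAABAABABAABABAABAABABAABABA
gen 5: ABAABABAABAABABAABABAABAABABAABAABABAABABAABAABABAABABAABA…AABABAABABAABAABABAABABAABAABABAABAABABAABABAABAABABAABABA  (len 144)
gen 6: ABAABABAABAABABAABABAABAABABAABAABABAABABAABAABABAABABAABA…AABABAABABAABAABABAABABAABAABABAABAABABAABABAABAABABAABABA  (len 377)
gen 7: ABAABABAABAABABAABABAABAABABAABAABABAABABAABAABABAABABAABA…AABABAABABAABAABABAABABAABAABABAABAABABAABABAABAABABAABABA  (len 987)
gen 8: ABAABABAABAABABAABABAABAABABAABAABABAABABAABAABABAABABAABA…AABABAABABAABAABABAABABAABAABABAABAABABAABABAABAABABAABABA  (len 2584)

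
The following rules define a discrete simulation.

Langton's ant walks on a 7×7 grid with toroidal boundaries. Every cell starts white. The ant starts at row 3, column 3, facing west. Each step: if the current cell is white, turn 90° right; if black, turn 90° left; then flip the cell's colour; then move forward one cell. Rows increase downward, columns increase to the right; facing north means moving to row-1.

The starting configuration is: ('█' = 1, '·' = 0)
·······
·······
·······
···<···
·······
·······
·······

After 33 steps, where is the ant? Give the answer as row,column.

4,5

[0] ·······
·······
·······
···<···
·······
·······
·······
[1] ·······
·······
···^···
···█···
·······
·······
·······
[2] ·······
·······
···█>··
···█···
·······
·······
·······
[3] ·······
·······
···██··
···█v··
·······
·······
·······
[4] ·······
·······
···██··
···<█··
·······
·······
·······
[5] ·······
·······
···██··
····█··
···v···
·······
·······
[6] ·······
·······
···██··
····█··
··<█···
·······
·······
[7] ·······
·······
···██··
··^·█··
··██···
·······
·······
[8] ·······
·······
···██··
··█>█··
··██···
·······
·······
[9] ·······
·······
···██··
··███··
··█v···
·······
·······
[10] ·······
·······
···██··
··███··
··█·>··
·······
·······
[11] ·······
·······
···██··
··███··
··█·█··
····v··
·······
[12] ·······
·······
···██··
··███··
··█·█··
···<█··
·······
[13] ·······
·······
···██··
··███··
··█^█··
···██··
·······
[14] ·······
·······
···██··
··███··
··██>··
···██··
·······
[15] ·······
·······
···██··
··██^··
··██···
···██··
·······
[16] ·······
·······
···██··
··█<···
··██···
···██··
·······
[17] ·······
·······
···██··
··█····
··█v···
···██··
·······
[18] ·······
·······
···██··
··█····
··█·>··
···██··
·······
[19] ·······
·······
···██··
··█····
··█·█··
···█v··
·······
[20] ·······
·······
···██··
··█····
··█·█··
···█·>·
·······
[21] ·······
·······
···██··
··█····
··█·█··
···█·█·
·····v·
[22] ·······
·······
···██··
··█····
··█·█··
···█·█·
····<█·
[23] ·······
·······
···██··
··█····
··█·█··
···█^█·
····██·
[24] ·······
·······
···██··
··█····
··█·█··
···██>·
····██·
[25] ·······
·······
···██··
··█····
··█·█^·
···██··
····██·
[26] ·······
·······
···██··
··█····
··█·██>
···██··
····██·
[27] ·······
·······
···██··
··█····
··█·███
···██·v
····██·
[28] ·······
·······
···██··
··█····
··█·███
···██<█
····██·
[29] ·······
·······
···██··
··█····
··█·█^█
···████
····██·
[30] ·······
·······
···██··
··█····
··█·<·█
···████
····██·
[31] ·······
·······
···██··
··█····
··█···█
···█v██
····██·
[32] ·······
·······
···██··
··█····
··█···█
···█·>█
····██·
[33] ·······
·······
···██··
··█····
··█··^█
···█··█
····██·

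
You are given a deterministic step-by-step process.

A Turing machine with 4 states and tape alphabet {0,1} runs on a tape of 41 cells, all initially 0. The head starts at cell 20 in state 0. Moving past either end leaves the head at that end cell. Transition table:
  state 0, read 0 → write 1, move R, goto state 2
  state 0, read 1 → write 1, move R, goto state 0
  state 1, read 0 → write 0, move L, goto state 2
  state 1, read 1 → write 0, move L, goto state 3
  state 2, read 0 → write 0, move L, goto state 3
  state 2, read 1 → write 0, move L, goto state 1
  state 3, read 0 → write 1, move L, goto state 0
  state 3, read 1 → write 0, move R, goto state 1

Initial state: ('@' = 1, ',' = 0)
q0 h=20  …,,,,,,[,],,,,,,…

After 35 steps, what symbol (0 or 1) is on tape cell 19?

gen 0: q0 h=20  …,,,,,,[,],,,,,,…
gen 1: q2 h=21  …,,,,,@[,],,,,,,…
gen 2: q3 h=20  …,,,,,,[@],,,,,,…
gen 3: q1 h=21  …,,,,,,[,],,,,,,…
gen 4: q2 h=20  …,,,,,,[,],,,,,,…
gen 5: q3 h=19  …,,,,,,[,],,,,,,…
gen 6: q0 h=18  …,,,,,,[,]@,,,,,…
gen 7: q2 h=19  …,,,,,@[@],,,,,,…
gen 8: q1 h=18  …,,,,,,[@],,,,,,…
gen 9: q3 h=17  …,,,,,,[,],,,,,,…
gen 10: q0 h=16  …,,,,,,[,]@,,,,,…
gen 11: q2 h=17  …,,,,,@[@],,,,,,…
gen 12: q1 h=16  …,,,,,,[@],,,,,,…
gen 13: q3 h=15  …,,,,,,[,],,,,,,…
gen 14: q0 h=14  …,,,,,,[,]@,,,,,…
gen 15: q2 h=15  …,,,,,@[@],,,,,,…
gen 16: q1 h=14  …,,,,,,[@],,,,,,…
gen 17: q3 h=13  …,,,,,,[,],,,,,,…
gen 18: q0 h=12  …,,,,,,[,]@,,,,,…
gen 19: q2 h=13  …,,,,,@[@],,,,,,…
gen 20: q1 h=12  …,,,,,,[@],,,,,,…
gen 21: q3 h=11  …,,,,,,[,],,,,,,…
gen 22: q0 h=10  …,,,,,,[,]@,,,,,…
gen 23: q2 h=11  …,,,,,@[@],,,,,,…
gen 24: q1 h=10  …,,,,,,[@],,,,,,…
gen 25: q3 h= 9  …,,,,,,[,],,,,,,…
gen 26: q0 h= 8  …,,,,,,[,]@,,,,,…
gen 27: q2 h= 9  …,,,,,@[@],,,,,,…
gen 28: q1 h= 8  …,,,,,,[@],,,,,,…
gen 29: q3 h= 7  …,,,,,,[,],,,,,,…
gen 30: q0 h= 6  |,,,,,,[,]@,,,,,…
gen 31: q2 h= 7  …,,,,,@[@],,,,,,…
gen 32: q1 h= 6  |,,,,,,[@],,,,,,…
gen 33: q3 h= 5  |,,,,,[,],,,,,,…
gen 34: q0 h= 4  |,,,,[,]@,,,,,…
gen 35: q2 h= 5  |,,,,@[@],,,,,,…

0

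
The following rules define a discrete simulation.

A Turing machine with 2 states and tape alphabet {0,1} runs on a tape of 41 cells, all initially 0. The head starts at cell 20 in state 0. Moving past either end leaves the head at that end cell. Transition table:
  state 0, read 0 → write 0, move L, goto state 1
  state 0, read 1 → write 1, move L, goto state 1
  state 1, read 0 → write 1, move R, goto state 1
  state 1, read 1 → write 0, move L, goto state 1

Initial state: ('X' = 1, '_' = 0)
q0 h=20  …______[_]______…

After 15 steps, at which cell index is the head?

step 0: q0 h=20  …______[_]______…
step 1: q1 h=19  …______[_]______…
step 2: q1 h=20  …_____X[_]______…
step 3: q1 h=21  …____XX[_]______…
step 4: q1 h=22  …___XXX[_]______…
step 5: q1 h=23  …__XXXX[_]______…
step 6: q1 h=24  …_XXXXX[_]______…
step 7: q1 h=25  …XXXXXX[_]______…
step 8: q1 h=26  …XXXXXX[_]______…
step 9: q1 h=27  …XXXXXX[_]______…
step 10: q1 h=28  …XXXXXX[_]______…
step 11: q1 h=29  …XXXXXX[_]______…
step 12: q1 h=30  …XXXXXX[_]______…
step 13: q1 h=31  …XXXXXX[_]______…
step 14: q1 h=32  …XXXXXX[_]______…
step 15: q1 h=33  …XXXXXX[_]______…

33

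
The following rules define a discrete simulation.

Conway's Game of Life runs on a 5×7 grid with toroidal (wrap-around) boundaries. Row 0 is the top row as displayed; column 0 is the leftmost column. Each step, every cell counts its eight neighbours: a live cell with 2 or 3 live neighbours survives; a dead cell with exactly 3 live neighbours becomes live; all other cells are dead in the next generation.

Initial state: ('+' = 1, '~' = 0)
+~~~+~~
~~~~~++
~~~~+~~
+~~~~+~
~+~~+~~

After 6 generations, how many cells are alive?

6

t=0: +~~~+~~
~~~~~++
~~~~+~~
+~~~~+~
~+~~+~~
t=1: +~~~+~+
~~~~+++
~~~~+~~
~~~~++~
++~~+++
t=2: ~+~+~~~
+~~++~+
~~~+~~+
+~~+~~~
~+~+~~~
t=3: ~+~+~~~
+~~++++
~~++~++
+~~++~~
++~++~~
t=4: ~+~~~~~
++~~~~~
~++~~~~
+~~~~~~
++~~~~~
t=5: ~~+~~~~
+~~~~~~
~~+~~~~
+~+~~~~
++~~~~~
t=6: +~~~~~~
~+~~~~~
~~~~~~~
+~+~~~~
+~+~~~~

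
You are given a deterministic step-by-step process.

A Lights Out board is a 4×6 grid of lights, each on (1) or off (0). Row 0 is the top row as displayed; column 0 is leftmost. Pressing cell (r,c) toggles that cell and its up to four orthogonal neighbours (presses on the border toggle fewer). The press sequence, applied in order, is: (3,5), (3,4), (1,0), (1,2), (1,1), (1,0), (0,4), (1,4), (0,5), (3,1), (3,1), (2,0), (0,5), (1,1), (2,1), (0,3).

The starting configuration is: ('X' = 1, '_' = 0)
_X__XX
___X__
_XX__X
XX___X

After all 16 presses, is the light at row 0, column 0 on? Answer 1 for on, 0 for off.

0) _X__XX
___X__
_XX__X
XX___X
1) _X__XX
___X__
_XX___
XX__X_
2) _X__XX
___X__
_XX_X_
XX_X_X
3) XX__XX
XX_X__
XXX_X_
XX_X_X
4) XXX_XX
X_X___
XX__X_
XX_X_X
5) X_X_XX
_X____
X___X_
XX_X_X
6) __X_XX
X_____
____X_
XX_X_X
7) __XX__
X___X_
____X_
XX_X_X
8) __XXX_
X__X_X
______
XX_X_X
9) __XX_X
X__X__
______
XX_X_X
10) __XX_X
X__X__
_X____
__XX_X
11) __XX_X
X__X__
______
XX_X_X
12) __XX_X
___X__
XX____
_X_X_X
13) __XXX_
___X_X
XX____
_X_X_X
14) _XXXX_
XXXX_X
X_____
_X_X_X
15) _XXXX_
X_XX_X
_XX___
___X_X
16) _X____
X_X__X
_XX___
___X_X

0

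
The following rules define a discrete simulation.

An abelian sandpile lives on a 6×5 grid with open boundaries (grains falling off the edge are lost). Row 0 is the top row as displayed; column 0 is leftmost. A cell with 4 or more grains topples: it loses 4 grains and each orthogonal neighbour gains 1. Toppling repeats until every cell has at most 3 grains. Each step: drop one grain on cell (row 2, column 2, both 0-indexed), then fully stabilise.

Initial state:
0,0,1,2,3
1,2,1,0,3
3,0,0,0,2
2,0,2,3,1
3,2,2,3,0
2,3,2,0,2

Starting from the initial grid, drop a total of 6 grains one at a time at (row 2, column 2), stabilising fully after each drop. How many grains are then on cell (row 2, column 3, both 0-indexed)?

step 0: 0,0,1,2,3
1,2,1,0,3
3,0,0,0,2
2,0,2,3,1
3,2,2,3,0
2,3,2,0,2
step 1: 0,0,1,2,3
1,2,1,0,3
3,0,1,0,2
2,0,2,3,1
3,2,2,3,0
2,3,2,0,2
step 2: 0,0,1,2,3
1,2,1,0,3
3,0,2,0,2
2,0,2,3,1
3,2,2,3,0
2,3,2,0,2
step 3: 0,0,1,2,3
1,2,1,0,3
3,0,3,0,2
2,0,2,3,1
3,2,2,3,0
2,3,2,0,2
step 4: 0,0,1,2,3
1,2,2,0,3
3,1,0,1,2
2,0,3,3,1
3,2,2,3,0
2,3,2,0,2
step 5: 0,0,1,2,3
1,2,2,0,3
3,1,1,1,2
2,0,3,3,1
3,2,2,3,0
2,3,2,0,2
step 6: 0,0,1,2,3
1,2,2,0,3
3,1,2,1,2
2,0,3,3,1
3,2,2,3,0
2,3,2,0,2

1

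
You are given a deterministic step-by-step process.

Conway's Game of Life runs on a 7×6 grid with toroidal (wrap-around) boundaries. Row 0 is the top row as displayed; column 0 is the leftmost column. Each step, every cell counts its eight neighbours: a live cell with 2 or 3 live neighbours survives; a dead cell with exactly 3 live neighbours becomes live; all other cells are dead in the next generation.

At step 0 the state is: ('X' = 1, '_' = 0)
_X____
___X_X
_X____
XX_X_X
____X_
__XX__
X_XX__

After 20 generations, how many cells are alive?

gen 0: _X____
___X_X
_X____
XX_X_X
____X_
__XX__
X_XX__
gen 1: XX_XX_
X_X___
_X___X
XXX_XX
XX__XX
_XX_X_
___X__
gen 2: XX_XXX
__XXX_
___XX_
__XX__
______
_XX_X_
X____X
gen 3: _X____
XX____
______
__XXX_
_X____
XX___X
______
gen 4: XX____
XX____
_XXX__
__XX__
_X_XXX
XX____
_X____
gen 5: __X___
______
X__X__
X_____
_X_XXX
_X__XX
__X___
gen 6: ______
______
______
XXXX__
_XXX__
_X___X
_XXX__
gen 7: __X___
______
_XX___
X__X__
___XX_
____X_
XXX___
gen 8: __X___
_XX___
_XX___
_X_XX_
___XXX
_XX_XX
_XXX__
gen 9: ______
___X__
X_____
XX___X
_X____
_X___X
X___X_
gen 10: ______
______
XX___X
_X___X
_XX__X
_X___X
X____X
gen 11: ______
X_____
_X___X
____XX
_XX_XX
_XX_XX
X____X
gen 12: X____X
X_____
____XX
_XXX__
_XX___
__X___
XX__XX
gen 13: ____X_
X___X_
XXXXXX
XX_XX_
______
__XX_X
_X__X_
gen 14: ___XX_
X_X___
______
______
XX___X
__XXX_
__X_XX
gen 15: _XX_X_
___X__
______
X_____
XXXXXX
__X___
__X__X
gen 16: _XX_X_
__XX__
______
X_XXX_
X_XXXX
______
__X___
gen 17: _X____
_XXX__
_X__X_
X_X___
X_X___
_XX_XX
_XXX__
gen 18: X_____
XX_X__
X_____
X_XX_X
X_X___
____XX
___XX_
gen 19: XXXXXX
XX___X
___XX_
X_XX_X
X_X___
____XX
___XX_
gen 20: ______
______
___X__
X_X__X
X_X___
____XX
_X____

9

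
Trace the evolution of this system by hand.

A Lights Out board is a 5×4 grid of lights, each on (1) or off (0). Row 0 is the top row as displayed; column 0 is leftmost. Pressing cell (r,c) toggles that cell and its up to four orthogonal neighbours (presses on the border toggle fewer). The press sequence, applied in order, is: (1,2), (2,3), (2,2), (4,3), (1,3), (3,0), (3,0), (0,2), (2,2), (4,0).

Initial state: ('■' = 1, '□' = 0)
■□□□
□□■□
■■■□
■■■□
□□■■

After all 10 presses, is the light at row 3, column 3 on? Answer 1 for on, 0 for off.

step 0: ■□□□
□□■□
■■■□
■■■□
□□■■
step 1: ■□■□
□■□■
■■□□
■■■□
□□■■
step 2: ■□■□
□■□□
■■■■
■■■■
□□■■
step 3: ■□■□
□■■□
■□□□
■■□■
□□■■
step 4: ■□■□
□■■□
■□□□
■■□□
□□□□
step 5: ■□■■
□■□■
■□□■
■■□□
□□□□
step 6: ■□■■
□■□■
□□□■
□□□□
■□□□
step 7: ■□■■
□■□■
■□□■
■■□□
□□□□
step 8: ■■□□
□■■■
■□□■
■■□□
□□□□
step 9: ■■□□
□■□■
■■■□
■■■□
□□□□
step 10: ■■□□
□■□■
■■■□
□■■□
■■□□

0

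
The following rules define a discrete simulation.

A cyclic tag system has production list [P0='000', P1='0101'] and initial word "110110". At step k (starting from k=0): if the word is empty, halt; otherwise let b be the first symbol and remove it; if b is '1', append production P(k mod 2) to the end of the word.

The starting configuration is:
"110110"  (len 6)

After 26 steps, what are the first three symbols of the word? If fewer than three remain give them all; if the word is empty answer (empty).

000

gen 0: "110110"  (len 6)
gen 1: "10110000"  (len 8)
gen 2: "01100000101"  (len 11)
gen 3: "1100000101"  (len 10)
gen 4: "1000001010101"  (len 13)
gen 5: "000001010101000"  (len 15)
gen 6: "00001010101000"  (len 14)
gen 7: "0001010101000"  (len 13)
gen 8: "001010101000"  (len 12)
gen 9: "01010101000"  (len 11)
gen 10: "1010101000"  (len 10)
gen 11: "010101000000"  (len 12)
gen 12: "10101000000"  (len 11)
gen 13: "0101000000000"  (len 13)
gen 14: "101000000000"  (len 12)
gen 15: "01000000000000"  (len 14)
gen 16: "1000000000000"  (len 13)
gen 17: "000000000000000"  (len 15)
gen 18: "00000000000000"  (len 14)
gen 19: "0000000000000"  (len 13)
gen 20: "000000000000"  (len 12)
gen 21: "00000000000"  (len 11)
gen 22: "0000000000"  (len 10)
gen 23: "000000000"  (len 9)
gen 24: "00000000"  (len 8)
gen 25: "0000000"  (len 7)
gen 26: "000000"  (len 6)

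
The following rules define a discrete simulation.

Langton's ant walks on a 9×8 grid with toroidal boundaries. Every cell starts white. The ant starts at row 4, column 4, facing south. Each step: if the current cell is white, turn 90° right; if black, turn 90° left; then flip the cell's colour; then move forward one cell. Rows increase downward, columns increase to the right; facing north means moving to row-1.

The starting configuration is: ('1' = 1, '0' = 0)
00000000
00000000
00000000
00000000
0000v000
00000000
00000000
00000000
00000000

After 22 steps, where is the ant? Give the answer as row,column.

step 0: 00000000
00000000
00000000
00000000
0000v000
00000000
00000000
00000000
00000000
step 1: 00000000
00000000
00000000
00000000
000<1000
00000000
00000000
00000000
00000000
step 2: 00000000
00000000
00000000
000^0000
00011000
00000000
00000000
00000000
00000000
step 3: 00000000
00000000
00000000
0001>000
00011000
00000000
00000000
00000000
00000000
step 4: 00000000
00000000
00000000
00011000
0001v000
00000000
00000000
00000000
00000000
step 5: 00000000
00000000
00000000
00011000
00010>00
00000000
00000000
00000000
00000000
step 6: 00000000
00000000
00000000
00011000
00010100
00000v00
00000000
00000000
00000000
step 7: 00000000
00000000
00000000
00011000
00010100
0000<100
00000000
00000000
00000000
step 8: 00000000
00000000
00000000
00011000
0001^100
00001100
00000000
00000000
00000000
step 9: 00000000
00000000
00000000
00011000
00011>00
00001100
00000000
00000000
00000000
step 10: 00000000
00000000
00000000
00011^00
00011000
00001100
00000000
00000000
00000000
step 11: 00000000
00000000
00000000
000111>0
00011000
00001100
00000000
00000000
00000000
step 12: 00000000
00000000
00000000
00011110
000110v0
00001100
00000000
00000000
00000000
step 13: 00000000
00000000
00000000
00011110
00011<10
00001100
00000000
00000000
00000000
step 14: 00000000
00000000
00000000
00011^10
00011110
00001100
00000000
00000000
00000000
step 15: 00000000
00000000
00000000
0001<010
00011110
00001100
00000000
00000000
00000000
step 16: 00000000
00000000
00000000
00010010
0001v110
00001100
00000000
00000000
00000000
step 17: 00000000
00000000
00000000
00010010
00010>10
00001100
00000000
00000000
00000000
step 18: 00000000
00000000
00000000
00010^10
00010010
00001100
00000000
00000000
00000000
step 19: 00000000
00000000
00000000
000101>0
00010010
00001100
00000000
00000000
00000000
step 20: 00000000
00000000
000000^0
00010100
00010010
00001100
00000000
00000000
00000000
step 21: 00000000
00000000
0000001>
00010100
00010010
00001100
00000000
00000000
00000000
step 22: 00000000
00000000
00000011
0001010v
00010010
00001100
00000000
00000000
00000000

3,7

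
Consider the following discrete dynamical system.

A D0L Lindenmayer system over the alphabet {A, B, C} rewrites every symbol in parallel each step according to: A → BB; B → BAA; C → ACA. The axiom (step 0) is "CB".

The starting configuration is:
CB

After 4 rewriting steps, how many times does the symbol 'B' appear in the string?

57

[0] CB
[1] ACABAA
[2] BBACABBBAABBBB
[3] BAABAABBACABBBAABAABAABBBBBAABAABAABAA
[4] BAABBBBBAABBBBBAABAABBACABBBAABAABAABBBBBAABBBBBAABBBBBAABAABAABAABAABBBBBAABBBBBAABBBBBAABBBB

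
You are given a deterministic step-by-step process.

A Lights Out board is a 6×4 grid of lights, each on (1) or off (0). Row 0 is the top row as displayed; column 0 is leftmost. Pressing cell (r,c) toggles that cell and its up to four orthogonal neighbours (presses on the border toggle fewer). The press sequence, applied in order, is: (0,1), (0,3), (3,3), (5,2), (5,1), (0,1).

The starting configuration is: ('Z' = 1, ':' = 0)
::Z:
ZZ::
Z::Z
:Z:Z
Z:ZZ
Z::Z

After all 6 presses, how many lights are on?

k=0  ::Z:
ZZ::
Z::Z
:Z:Z
Z:ZZ
Z::Z
k=1  ZZ::
Z:::
Z::Z
:Z:Z
Z:ZZ
Z::Z
k=2  ZZZZ
Z::Z
Z::Z
:Z:Z
Z:ZZ
Z::Z
k=3  ZZZZ
Z::Z
Z:::
:ZZ:
Z:Z:
Z::Z
k=4  ZZZZ
Z::Z
Z:::
:ZZ:
Z:::
ZZZ:
k=5  ZZZZ
Z::Z
Z:::
:ZZ:
ZZ::
::::
k=6  :::Z
ZZ:Z
Z:::
:ZZ:
ZZ::
::::

9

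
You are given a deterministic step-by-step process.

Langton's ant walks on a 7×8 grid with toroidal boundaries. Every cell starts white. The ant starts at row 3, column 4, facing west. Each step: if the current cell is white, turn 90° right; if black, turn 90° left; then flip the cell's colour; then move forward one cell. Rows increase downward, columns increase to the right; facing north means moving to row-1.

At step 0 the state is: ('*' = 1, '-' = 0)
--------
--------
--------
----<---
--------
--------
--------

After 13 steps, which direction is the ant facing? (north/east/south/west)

north

[0] --------
--------
--------
----<---
--------
--------
--------
[1] --------
--------
----^---
----*---
--------
--------
--------
[2] --------
--------
----*>--
----*---
--------
--------
--------
[3] --------
--------
----**--
----*v--
--------
--------
--------
[4] --------
--------
----**--
----<*--
--------
--------
--------
[5] --------
--------
----**--
-----*--
----v---
--------
--------
[6] --------
--------
----**--
-----*--
---<*---
--------
--------
[7] --------
--------
----**--
---^-*--
---**---
--------
--------
[8] --------
--------
----**--
---*>*--
---**---
--------
--------
[9] --------
--------
----**--
---***--
---*v---
--------
--------
[10] --------
--------
----**--
---***--
---*->--
--------
--------
[11] --------
--------
----**--
---***--
---*-*--
-----v--
--------
[12] --------
--------
----**--
---***--
---*-*--
----<*--
--------
[13] --------
--------
----**--
---***--
---*^*--
----**--
--------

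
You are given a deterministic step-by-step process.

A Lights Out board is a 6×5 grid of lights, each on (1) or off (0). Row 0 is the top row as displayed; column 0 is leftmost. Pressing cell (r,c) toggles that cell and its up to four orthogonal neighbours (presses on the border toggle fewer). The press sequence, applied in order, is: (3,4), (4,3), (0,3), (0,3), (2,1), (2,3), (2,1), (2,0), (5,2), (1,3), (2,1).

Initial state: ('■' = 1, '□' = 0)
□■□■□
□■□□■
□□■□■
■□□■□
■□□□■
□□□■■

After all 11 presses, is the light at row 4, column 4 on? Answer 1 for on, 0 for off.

t=0: □■□■□
□■□□■
□□■□■
■□□■□
■□□□■
□□□■■
t=1: □■□■□
□■□□■
□□■□□
■□□□■
■□□□□
□□□■■
t=2: □■□■□
□■□□■
□□■□□
■□□■■
■□■■■
□□□□■
t=3: □■■□■
□■□■■
□□■□□
■□□■■
■□■■■
□□□□■
t=4: □■□■□
□■□□■
□□■□□
■□□■■
■□■■■
□□□□■
t=5: □■□■□
□□□□■
■■□□□
■■□■■
■□■■■
□□□□■
t=6: □■□■□
□□□■■
■■■■■
■■□□■
■□■■■
□□□□■
t=7: □■□■□
□■□■■
□□□■■
■□□□■
■□■■■
□□□□■
t=8: □■□■□
■■□■■
■■□■■
□□□□■
■□■■■
□□□□■
t=9: □■□■□
■■□■■
■■□■■
□□□□■
■□□■■
□■■■■
t=10: □■□□□
■■■□□
■■□□■
□□□□■
■□□■■
□■■■■
t=11: □■□□□
■□■□□
□□■□■
□■□□■
■□□■■
□■■■■

1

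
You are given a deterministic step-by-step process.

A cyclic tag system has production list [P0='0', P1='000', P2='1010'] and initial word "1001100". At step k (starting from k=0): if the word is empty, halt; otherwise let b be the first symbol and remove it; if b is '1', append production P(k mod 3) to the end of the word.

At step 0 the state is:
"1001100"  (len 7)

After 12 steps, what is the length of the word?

0

step 0: "1001100"  (len 7)
step 1: "0011000"  (len 7)
step 2: "011000"  (len 6)
step 3: "11000"  (len 5)
step 4: "10000"  (len 5)
step 5: "0000000"  (len 7)
step 6: "000000"  (len 6)
step 7: "00000"  (len 5)
step 8: "0000"  (len 4)
step 9: "000"  (len 3)
step 10: "00"  (len 2)
step 11: "0"  (len 1)
step 12: (halted — word empty)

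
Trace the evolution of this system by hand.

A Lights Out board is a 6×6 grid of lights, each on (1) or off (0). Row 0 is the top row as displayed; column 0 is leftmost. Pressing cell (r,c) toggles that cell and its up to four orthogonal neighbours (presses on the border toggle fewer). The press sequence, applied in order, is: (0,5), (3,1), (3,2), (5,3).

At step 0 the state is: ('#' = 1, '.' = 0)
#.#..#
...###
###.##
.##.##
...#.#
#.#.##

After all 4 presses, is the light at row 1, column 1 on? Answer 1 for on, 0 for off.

0

[0] #.#..#
...###
###.##
.##.##
...#.#
#.#.##
[1] #.#.#.
...##.
###.##
.##.##
...#.#
#.#.##
[2] #.#.#.
...##.
#.#.##
#...##
.#.#.#
#.#.##
[3] #.#.#.
...##.
#...##
######
.###.#
#.#.##
[4] #.#.#.
...##.
#...##
######
.##..#
#..#.#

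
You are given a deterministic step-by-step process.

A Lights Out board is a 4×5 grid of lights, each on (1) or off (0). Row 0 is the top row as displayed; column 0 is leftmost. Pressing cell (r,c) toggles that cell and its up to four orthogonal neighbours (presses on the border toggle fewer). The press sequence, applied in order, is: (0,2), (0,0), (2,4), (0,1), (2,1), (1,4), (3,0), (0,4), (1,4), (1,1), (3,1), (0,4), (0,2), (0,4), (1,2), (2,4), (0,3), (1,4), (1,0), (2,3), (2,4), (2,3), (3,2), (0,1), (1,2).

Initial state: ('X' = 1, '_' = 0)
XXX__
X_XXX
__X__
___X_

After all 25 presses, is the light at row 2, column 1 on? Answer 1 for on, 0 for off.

1

t=0: XXX__
X_XXX
__X__
___X_
t=1: X__X_
X__XX
__X__
___X_
t=2: _X_X_
___XX
__X__
___X_
t=3: _X_X_
___X_
__XXX
___XX
t=4: X_XX_
_X_X_
__XXX
___XX
t=5: X_XX_
___X_
XX_XX
_X_XX
t=6: X_XXX
____X
XX_X_
_X_XX
t=7: X_XXX
____X
_X_X_
X__XX
t=8: X_X__
_____
_X_X_
X__XX
t=9: X_X_X
___XX
_X_XX
X__XX
t=10: XXX_X
XXXXX
___XX
X__XX
t=11: XXX_X
XXXXX
_X_XX
_XXXX
t=12: XXXX_
XXXX_
_X_XX
_XXXX
t=13: X____
XX_X_
_X_XX
_XXXX
t=14: X__XX
XX_XX
_X_XX
_XXXX
t=15: X_XXX
X_X_X
_XXXX
_XXXX
t=16: X_XXX
X_X__
_XX__
_XXX_
t=17: X____
X_XX_
_XX__
_XXX_
t=18: X___X
X_X_X
_XX_X
_XXX_
t=19: ____X
_XX_X
XXX_X
_XXX_
t=20: ____X
_XXXX
XX_X_
_XX__
t=21: ____X
_XXX_
XX__X
_XX_X
t=22: ____X
_XX__
XXXX_
_XXXX
t=23: ____X
_XX__
XX_X_
____X
t=24: XXX_X
__X__
XX_X_
____X
t=25: XX__X
_X_X_
XXXX_
____X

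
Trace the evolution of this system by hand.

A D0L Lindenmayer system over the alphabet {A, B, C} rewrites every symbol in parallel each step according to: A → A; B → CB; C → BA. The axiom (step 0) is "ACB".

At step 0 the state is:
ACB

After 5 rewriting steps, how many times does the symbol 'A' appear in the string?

13

t=0: ACB
t=1: ABACB
t=2: ACBABACB
t=3: ABACBACBABACB
t=4: ACBABACBABACBACBABACB
t=5: ABACBACBABACBACBABACBABACBACBABACB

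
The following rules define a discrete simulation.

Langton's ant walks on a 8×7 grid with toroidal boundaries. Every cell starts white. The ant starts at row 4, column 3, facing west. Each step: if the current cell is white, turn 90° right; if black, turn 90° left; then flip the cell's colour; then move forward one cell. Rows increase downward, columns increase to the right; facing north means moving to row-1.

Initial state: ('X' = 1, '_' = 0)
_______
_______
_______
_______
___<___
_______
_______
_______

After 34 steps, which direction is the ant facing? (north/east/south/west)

east

k=0  _______
_______
_______
_______
___<___
_______
_______
_______
k=1  _______
_______
_______
___^___
___X___
_______
_______
_______
k=2  _______
_______
_______
___X>__
___X___
_______
_______
_______
k=3  _______
_______
_______
___XX__
___Xv__
_______
_______
_______
k=4  _______
_______
_______
___XX__
___<X__
_______
_______
_______
k=5  _______
_______
_______
___XX__
____X__
___v___
_______
_______
k=6  _______
_______
_______
___XX__
____X__
__<X___
_______
_______
k=7  _______
_______
_______
___XX__
__^_X__
__XX___
_______
_______
k=8  _______
_______
_______
___XX__
__X>X__
__XX___
_______
_______
k=9  _______
_______
_______
___XX__
__XXX__
__Xv___
_______
_______
k=10  _______
_______
_______
___XX__
__XXX__
__X_>__
_______
_______
k=11  _______
_______
_______
___XX__
__XXX__
__X_X__
____v__
_______
k=12  _______
_______
_______
___XX__
__XXX__
__X_X__
___<X__
_______
k=13  _______
_______
_______
___XX__
__XXX__
__X^X__
___XX__
_______
k=14  _______
_______
_______
___XX__
__XXX__
__XX>__
___XX__
_______
k=15  _______
_______
_______
___XX__
__XX^__
__XX___
___XX__
_______
k=16  _______
_______
_______
___XX__
__X<___
__XX___
___XX__
_______
k=17  _______
_______
_______
___XX__
__X____
__Xv___
___XX__
_______
k=18  _______
_______
_______
___XX__
__X____
__X_>__
___XX__
_______
k=19  _______
_______
_______
___XX__
__X____
__X_X__
___Xv__
_______
k=20  _______
_______
_______
___XX__
__X____
__X_X__
___X_>_
_______
k=21  _______
_______
_______
___XX__
__X____
__X_X__
___X_X_
_____v_
k=22  _______
_______
_______
___XX__
__X____
__X_X__
___X_X_
____<X_
k=23  _______
_______
_______
___XX__
__X____
__X_X__
___X^X_
____XX_
k=24  _______
_______
_______
___XX__
__X____
__X_X__
___XX>_
____XX_
k=25  _______
_______
_______
___XX__
__X____
__X_X^_
___XX__
____XX_
k=26  _______
_______
_______
___XX__
__X____
__X_XX>
___XX__
____XX_
k=27  _______
_______
_______
___XX__
__X____
__X_XXX
___XX_v
____XX_
k=28  _______
_______
_______
___XX__
__X____
__X_XXX
___XX<X
____XX_
k=29  _______
_______
_______
___XX__
__X____
__X_X^X
___XXXX
____XX_
k=30  _______
_______
_______
___XX__
__X____
__X_<_X
___XXXX
____XX_
k=31  _______
_______
_______
___XX__
__X____
__X___X
___XvXX
____XX_
k=32  _______
_______
_______
___XX__
__X____
__X___X
___X_>X
____XX_
k=33  _______
_______
_______
___XX__
__X____
__X__^X
___X__X
____XX_
k=34  _______
_______
_______
___XX__
__X____
__X__X>
___X__X
____XX_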